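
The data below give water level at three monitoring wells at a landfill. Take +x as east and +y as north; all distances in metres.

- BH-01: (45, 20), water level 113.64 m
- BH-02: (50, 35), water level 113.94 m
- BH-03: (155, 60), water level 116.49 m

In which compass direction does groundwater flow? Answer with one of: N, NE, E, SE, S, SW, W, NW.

SW

Three-point gradient (reference BH-01): Δ to BH-02 = (5, 15, +0.30), Δ to BH-03 = (110, 40, +2.85).
∂h/∂x = +0.02121, ∂h/∂y = +0.01293 (det = -1450).
Flow = −∇h = (-0.02121 east, -0.01293 north), which points southwest.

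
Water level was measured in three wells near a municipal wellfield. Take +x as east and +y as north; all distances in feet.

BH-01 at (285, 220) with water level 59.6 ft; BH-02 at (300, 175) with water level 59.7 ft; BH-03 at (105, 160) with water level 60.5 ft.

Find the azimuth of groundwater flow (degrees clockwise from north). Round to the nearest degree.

With h = a·x + b·y + c and BH-01 as origin, the differences give:
  15·a + (-45)·b = +0.1
  (-180)·a + (-60)·b = +0.9
Eliminate b (×(-60) and ×(-45), subtract): -9000·a = 34.50 → a = ∂h/∂x = -0.003833
Back-substitute: b = ∂h/∂y = -0.003500.
Flow direction (−∇h) has components (+0.003833 E, +0.003500 N).
Azimuth = atan2(E, N) = atan2(+0.003833, +0.003500) = 47.6° ≈ 048°.

048°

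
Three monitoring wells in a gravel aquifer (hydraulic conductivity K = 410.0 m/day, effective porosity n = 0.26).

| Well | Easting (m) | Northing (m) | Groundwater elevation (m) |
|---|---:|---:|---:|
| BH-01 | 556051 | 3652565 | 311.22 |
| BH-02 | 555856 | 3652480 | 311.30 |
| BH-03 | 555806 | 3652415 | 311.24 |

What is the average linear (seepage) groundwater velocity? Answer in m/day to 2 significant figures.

3.5 m/day

With h = a·x + b·y + c and BH-01 as origin, the differences give:
  (-195)·a + (-85)·b = +0.08
  (-245)·a + (-150)·b = +0.02
Eliminate b (×(-150) and ×(-85), subtract): 8425·a = -10.300 → a = ∂h/∂x = -0.001223
Back-substitute: b = ∂h/∂y = +0.001864.
|∇h| = √(-0.001223² + 0.001864²) = 0.002229
Seepage velocity v = K·i/n = 410.0 × 0.002229 / 0.26 = 3.515 m/day.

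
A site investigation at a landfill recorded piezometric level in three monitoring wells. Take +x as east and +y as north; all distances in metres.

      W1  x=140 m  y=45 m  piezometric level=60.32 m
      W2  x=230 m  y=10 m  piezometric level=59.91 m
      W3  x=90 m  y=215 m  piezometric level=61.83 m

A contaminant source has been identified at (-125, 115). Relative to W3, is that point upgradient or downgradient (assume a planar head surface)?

Three-point gradient (reference W1): Δ to W2 = (90, -35, -0.41), Δ to W3 = (-50, 170, +1.51).
∂h/∂x = -0.001244, ∂h/∂y = +0.008517 (det = 13550).
Head at (-125, 115) = 60.32 + (-0.001244)·(-265) + (+0.008517)·(70) = 61.25 m.
That is lower than the 61.83 m at W3, so the point is downgradient.

downgradient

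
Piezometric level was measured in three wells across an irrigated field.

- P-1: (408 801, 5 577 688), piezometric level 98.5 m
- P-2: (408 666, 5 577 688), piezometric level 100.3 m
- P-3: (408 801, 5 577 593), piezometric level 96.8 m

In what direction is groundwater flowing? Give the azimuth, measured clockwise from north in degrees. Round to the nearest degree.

143°

∂h/∂x = (100.3 − 98.5) / (408666 − 408801) = -0.01333
∂h/∂y = (96.8 − 98.5) / (5577593 − 5577688) = +0.01789
Flow direction (−∇h) has components (+0.01333 E, -0.01789 N).
Azimuth = atan2(E, N) = atan2(+0.01333, -0.01789) = 143.3° ≈ 143°.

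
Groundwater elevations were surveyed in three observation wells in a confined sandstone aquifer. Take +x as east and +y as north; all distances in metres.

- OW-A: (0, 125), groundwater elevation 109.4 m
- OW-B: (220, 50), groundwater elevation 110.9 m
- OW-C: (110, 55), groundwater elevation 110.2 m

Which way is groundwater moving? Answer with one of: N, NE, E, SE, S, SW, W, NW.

With h = a·x + b·y + c and OW-A as origin, the differences give:
  220·a + (-75)·b = +1.5
  110·a + (-70)·b = +0.8
Eliminate b (×(-70) and ×(-75), subtract): -7150·a = -45.00 → a = ∂h/∂x = +0.006294
Back-substitute: b = ∂h/∂y = -0.001538.
Flow = −∇h = (-0.006294 east, +0.001538 north), which points west.

W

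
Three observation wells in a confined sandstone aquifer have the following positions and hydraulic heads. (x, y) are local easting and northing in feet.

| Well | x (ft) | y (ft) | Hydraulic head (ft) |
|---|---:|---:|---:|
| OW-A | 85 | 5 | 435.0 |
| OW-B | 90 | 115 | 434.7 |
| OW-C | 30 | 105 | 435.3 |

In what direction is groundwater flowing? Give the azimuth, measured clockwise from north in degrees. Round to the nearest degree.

Three-point gradient (reference OW-A): Δ to OW-B = (5, 110, -0.3), Δ to OW-C = (-55, 100, +0.3).
∂h/∂x = -0.009618, ∂h/∂y = -0.002290 (det = 6550).
Flow direction (−∇h) has components (+0.009618 E, +0.002290 N).
Azimuth = atan2(E, N) = atan2(+0.009618, +0.002290) = 76.6° ≈ 077°.

077°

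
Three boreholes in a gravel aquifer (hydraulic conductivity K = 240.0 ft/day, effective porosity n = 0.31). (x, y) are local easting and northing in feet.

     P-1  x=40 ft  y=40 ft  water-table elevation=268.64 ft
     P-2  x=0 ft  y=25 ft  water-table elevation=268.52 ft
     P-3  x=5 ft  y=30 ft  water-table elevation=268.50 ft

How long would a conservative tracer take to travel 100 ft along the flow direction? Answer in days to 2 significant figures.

9.7 days

Three-point gradient (reference P-1): Δ to P-2 = (-40, -15, -0.12), Δ to P-3 = (-35, -10, -0.14).
∂h/∂x = +0.007200, ∂h/∂y = -0.01120 (det = -125).
|∇h| = √(0.007200² + -0.01120²) = 0.01331
Seepage velocity v = K·i/n = 240.0 × 0.01331 / 0.31 = 10.3 ft/day.
t = 100 / 10.3 = 9.709 days.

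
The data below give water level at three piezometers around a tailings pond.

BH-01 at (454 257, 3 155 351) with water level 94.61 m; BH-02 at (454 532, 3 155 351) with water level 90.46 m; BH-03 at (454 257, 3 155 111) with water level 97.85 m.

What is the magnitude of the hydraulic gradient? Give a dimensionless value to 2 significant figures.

∂h/∂x = (90.46 − 94.61) / (454532 − 454257) = -0.01509
∂h/∂y = (97.85 − 94.61) / (3155111 − 3155351) = -0.01350
|∇h| = √(-0.01509² + -0.01350²) = 0.02025

0.020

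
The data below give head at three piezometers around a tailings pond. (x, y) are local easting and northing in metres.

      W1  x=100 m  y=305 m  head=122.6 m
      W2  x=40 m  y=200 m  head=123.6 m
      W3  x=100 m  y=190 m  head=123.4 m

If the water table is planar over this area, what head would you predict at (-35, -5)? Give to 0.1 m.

125.4 m

With h = a·x + b·y + c and W1 as origin, the differences give:
  (-60)·a + (-105)·b = +1.0
  0·a + (-115)·b = +0.8
Eliminate b (×(-115) and ×(-105), subtract): 6900·a = -31.00 → a = ∂h/∂x = -0.004493
Back-substitute: b = ∂h/∂y = -0.006957.
h(-35, -5) = 122.6 + (-0.004493)·(-135) + (-0.006957)·(-310) = 122.6 +0.607 +2.157 = 125.363 m.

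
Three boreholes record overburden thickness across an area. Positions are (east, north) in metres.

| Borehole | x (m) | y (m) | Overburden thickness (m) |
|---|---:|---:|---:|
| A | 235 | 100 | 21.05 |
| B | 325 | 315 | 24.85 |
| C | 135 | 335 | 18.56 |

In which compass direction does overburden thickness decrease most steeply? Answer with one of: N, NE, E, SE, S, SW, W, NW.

W

Taking A as reference: B−A = (90, 215, +3.80); C−A = (-100, 235, -2.49).
Solve a·Δx + b·Δy = Δd: det = 90·235 − (-100)·215 = 42650.
∂d/∂x = [(+3.80)·235 − (-2.49)·215] / 42650 = +0.03349
∂d/∂y = [90·(-2.49) − (-100)·(+3.80)] / 42650 = +0.003655
Steepest decrease is along −∇f = (-0.03349 E, -0.003655 N) → west.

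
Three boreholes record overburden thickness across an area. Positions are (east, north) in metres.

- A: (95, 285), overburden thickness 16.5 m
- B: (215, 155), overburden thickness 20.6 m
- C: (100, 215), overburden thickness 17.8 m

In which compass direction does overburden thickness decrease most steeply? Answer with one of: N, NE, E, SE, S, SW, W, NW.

NW

With d = a·x + b·y + c and A as origin, the differences give:
  120·a + (-130)·b = +4.1
  5·a + (-70)·b = +1.3
Eliminate b (×(-70) and ×(-130), subtract): -7750·a = -118.00 → a = ∂d/∂x = +0.01523
Back-substitute: b = ∂d/∂y = -0.01748.
Steepest decrease is along −∇f = (-0.01523 E, +0.01748 N) → northwest.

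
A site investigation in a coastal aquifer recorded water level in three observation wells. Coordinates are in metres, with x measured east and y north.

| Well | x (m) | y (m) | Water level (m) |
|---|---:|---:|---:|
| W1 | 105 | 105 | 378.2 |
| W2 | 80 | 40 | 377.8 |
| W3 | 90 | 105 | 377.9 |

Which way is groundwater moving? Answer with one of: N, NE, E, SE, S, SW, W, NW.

W

Differences from W1: to W2 (Δx, Δy, Δh) = (-25, -65, -0.4); to W3 = (-15, 0, -0.3).
Determinant of the coordinate differences = (-25)·0 − (-15)·(-65) = -975.
∂h/∂x = [(-0.4)·0 − (-0.3)·(-65)] / -975 = +0.02000
∂h/∂y = [(-25)·(-0.3) − (-15)·(-0.4)] / -975 = -0.001538
Flow = −∇h = (-0.02000 east, +0.001538 north), which points west.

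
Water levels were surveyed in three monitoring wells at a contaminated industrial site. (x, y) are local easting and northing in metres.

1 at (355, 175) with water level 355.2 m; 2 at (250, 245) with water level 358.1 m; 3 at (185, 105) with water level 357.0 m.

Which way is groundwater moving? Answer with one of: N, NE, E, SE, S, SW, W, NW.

Differences from 1: to 2 (Δx, Δy, Δh) = (-105, 70, +2.9); to 3 = (-170, -70, +1.8).
Determinant of the coordinate differences = (-105)·(-70) − (-170)·70 = 19250.
∂h/∂x = [(+2.9)·(-70) − (+1.8)·70] / 19250 = -0.01709
∂h/∂y = [(-105)·(+1.8) − (-170)·(+2.9)] / 19250 = +0.01579
Flow = −∇h = (+0.01709 east, -0.01579 north), which points southeast.

SE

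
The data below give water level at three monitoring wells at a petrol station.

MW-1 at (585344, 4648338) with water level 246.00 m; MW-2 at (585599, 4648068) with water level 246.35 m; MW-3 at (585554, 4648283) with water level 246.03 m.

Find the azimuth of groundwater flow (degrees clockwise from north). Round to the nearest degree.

Three-point gradient (reference MW-1): Δ to MW-2 = (255, -270, +0.35), Δ to MW-3 = (210, -55, +0.03).
∂h/∂x = -0.0002613, ∂h/∂y = -0.001543 (det = 42675).
Flow direction (−∇h) has components (+0.0002613 E, +0.001543 N).
Azimuth = atan2(E, N) = atan2(+0.0002613, +0.001543) = 9.6° ≈ 010°.

010°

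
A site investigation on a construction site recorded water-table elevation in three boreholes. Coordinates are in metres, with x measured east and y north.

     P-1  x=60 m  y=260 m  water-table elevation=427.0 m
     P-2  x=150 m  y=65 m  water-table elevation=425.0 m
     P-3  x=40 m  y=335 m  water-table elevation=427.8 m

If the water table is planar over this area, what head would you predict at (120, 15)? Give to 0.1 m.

With h = a·x + b·y + c and P-1 as origin, the differences give:
  90·a + (-195)·b = -2.0
  (-20)·a + 75·b = +0.8
Eliminate b (×75 and ×(-195), subtract): 2850·a = 6.00 → a = ∂h/∂x = +0.002105
Back-substitute: b = ∂h/∂y = +0.01123.
h(120, 15) = 427.0 + (+0.002105)·(60) + (+0.01123)·(-245) = 427.0 +0.126 -2.751 = 424.375 m.

424.4 m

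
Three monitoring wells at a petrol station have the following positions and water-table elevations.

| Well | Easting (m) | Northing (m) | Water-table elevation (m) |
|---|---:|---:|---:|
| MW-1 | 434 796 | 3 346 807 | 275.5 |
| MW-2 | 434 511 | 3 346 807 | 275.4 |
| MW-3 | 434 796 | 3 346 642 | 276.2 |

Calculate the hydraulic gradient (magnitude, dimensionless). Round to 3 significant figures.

∂h/∂x = (275.4 − 275.5) / (434511 − 434796) = +0.0003509
∂h/∂y = (276.2 − 275.5) / (3346642 − 3346807) = -0.004242
|∇h| = √(0.0003509² + -0.004242²) = 0.004256

0.00426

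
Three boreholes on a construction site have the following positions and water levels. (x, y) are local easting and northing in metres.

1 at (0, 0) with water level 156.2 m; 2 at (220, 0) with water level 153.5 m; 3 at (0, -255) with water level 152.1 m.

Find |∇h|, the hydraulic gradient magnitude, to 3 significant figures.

0.0202

∂h/∂x = (153.5 − 156.2) / (220 − 0) = -0.01227
∂h/∂y = (152.1 − 156.2) / (-255 − 0) = +0.01608
|∇h| = √(-0.01227² + 0.01608²) = 0.02023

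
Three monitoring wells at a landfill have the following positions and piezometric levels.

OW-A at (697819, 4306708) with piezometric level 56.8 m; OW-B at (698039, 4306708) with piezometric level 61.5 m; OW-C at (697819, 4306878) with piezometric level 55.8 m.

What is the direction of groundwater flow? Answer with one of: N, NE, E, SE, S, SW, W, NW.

∂h/∂x = (61.5 − 56.8) / (698039 − 697819) = +0.02136
∂h/∂y = (55.8 − 56.8) / (4306878 − 4306708) = -0.005882
Flow = −∇h = (-0.02136 east, +0.005882 north), which points west.

W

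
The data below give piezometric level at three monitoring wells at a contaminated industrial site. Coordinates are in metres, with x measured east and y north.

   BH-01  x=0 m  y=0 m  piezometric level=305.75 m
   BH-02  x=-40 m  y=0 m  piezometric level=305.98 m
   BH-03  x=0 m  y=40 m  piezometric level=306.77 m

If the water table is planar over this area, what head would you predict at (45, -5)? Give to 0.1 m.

∂h/∂x = (305.98 − 305.75) / (-40 − 0) = -0.005750
∂h/∂y = (306.77 − 305.75) / (40 − 0) = +0.02550
h(45, -5) = 305.75 + (-0.005750)·(45) + (+0.02550)·(-5) = 305.75 -0.259 -0.127 = 305.364 m.

305.4 m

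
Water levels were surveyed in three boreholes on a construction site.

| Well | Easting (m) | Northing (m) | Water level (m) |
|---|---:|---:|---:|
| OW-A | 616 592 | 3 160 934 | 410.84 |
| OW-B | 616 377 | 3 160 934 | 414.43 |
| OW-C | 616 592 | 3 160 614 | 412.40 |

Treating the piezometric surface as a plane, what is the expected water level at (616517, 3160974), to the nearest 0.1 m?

411.9 m

∂h/∂x = (414.43 − 410.84) / (616377 − 616592) = -0.01670
∂h/∂y = (412.40 − 410.84) / (3160614 − 3160934) = -0.004875
h(616517, 3160974) = 410.84 + (-0.01670)·(-75) + (-0.004875)·(40) = 410.84 +1.252 -0.195 = 411.897 m.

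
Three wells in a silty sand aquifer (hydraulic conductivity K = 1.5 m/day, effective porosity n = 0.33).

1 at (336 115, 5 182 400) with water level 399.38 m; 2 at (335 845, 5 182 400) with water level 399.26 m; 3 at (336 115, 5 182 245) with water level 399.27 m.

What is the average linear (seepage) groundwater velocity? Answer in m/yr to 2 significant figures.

1.4 m/yr

∂h/∂x = (399.26 − 399.38) / (335845 − 336115) = +0.0004444
∂h/∂y = (399.27 − 399.38) / (5182245 − 5182400) = +0.0007097
|∇h| = √(0.0004444² + 0.0007097²) = 0.0008374
Seepage velocity v = K·i/n = 1.5 × 0.0008374 / 0.33 = 0.003806 m/day = 1.39 m/yr.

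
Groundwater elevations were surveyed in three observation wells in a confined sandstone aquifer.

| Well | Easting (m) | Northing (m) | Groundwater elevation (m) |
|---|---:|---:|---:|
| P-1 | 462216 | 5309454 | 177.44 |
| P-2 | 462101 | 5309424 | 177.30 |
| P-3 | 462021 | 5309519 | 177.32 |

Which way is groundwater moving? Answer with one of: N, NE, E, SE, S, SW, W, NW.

With h = a·x + b·y + c and P-1 as origin, the differences give:
  (-115)·a + (-30)·b = -0.14
  (-195)·a + 65·b = -0.12
Eliminate b (×65 and ×(-30), subtract): -13325·a = -12.700 → a = ∂h/∂x = +0.0009531
Back-substitute: b = ∂h/∂y = +0.001013.
Flow = −∇h = (-0.0009531 east, -0.001013 north), which points southwest.

SW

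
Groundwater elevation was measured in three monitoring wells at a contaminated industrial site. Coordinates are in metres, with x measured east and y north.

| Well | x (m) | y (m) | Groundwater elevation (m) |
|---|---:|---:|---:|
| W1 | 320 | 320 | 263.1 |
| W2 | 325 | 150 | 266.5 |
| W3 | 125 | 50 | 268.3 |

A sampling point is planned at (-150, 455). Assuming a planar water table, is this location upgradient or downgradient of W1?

downgradient

Three-point gradient (reference W1): Δ to W2 = (5, -170, +3.4), Δ to W3 = (-195, -270, +5.2).
∂h/∂x = +0.0009855, ∂h/∂y = -0.01997 (det = -34500).
Head at (-150, 455) = 263.1 + (+0.0009855)·(-470) + (-0.01997)·(135) = 259.94 m.
That is lower than the 263.1 m at W1, so the point is downgradient.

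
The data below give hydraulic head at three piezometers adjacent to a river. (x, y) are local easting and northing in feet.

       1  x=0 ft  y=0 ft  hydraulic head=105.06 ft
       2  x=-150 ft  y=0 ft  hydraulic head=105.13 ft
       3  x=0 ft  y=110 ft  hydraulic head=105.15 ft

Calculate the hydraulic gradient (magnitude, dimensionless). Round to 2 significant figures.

0.00094

∂h/∂x = (105.13 − 105.06) / (-150 − 0) = -0.0004667
∂h/∂y = (105.15 − 105.06) / (110 − 0) = +0.0008182
|∇h| = √(-0.0004667² + 0.0008182²) = 0.0009419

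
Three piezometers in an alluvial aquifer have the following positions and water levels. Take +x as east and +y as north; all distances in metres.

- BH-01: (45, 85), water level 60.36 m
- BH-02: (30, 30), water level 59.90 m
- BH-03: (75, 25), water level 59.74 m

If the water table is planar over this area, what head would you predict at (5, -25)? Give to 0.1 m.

Differences from BH-01: to BH-02 (Δx, Δy, Δh) = (-15, -55, -0.46); to BH-03 = (30, -60, -0.62).
Solve a·Δx + b·Δy = Δh: det = (-15)·(-60) − 30·(-55) = 2550.
∂h/∂x = [(-0.46)·(-60) − (-0.62)·(-55)] / 2550 = -0.002549
∂h/∂y = [(-15)·(-0.62) − 30·(-0.46)] / 2550 = +0.009059
h(5, -25) = 60.36 + (-0.002549)·(-40) + (+0.009059)·(-110) = 60.36 +0.102 -0.996 = 59.465 m.

59.5 m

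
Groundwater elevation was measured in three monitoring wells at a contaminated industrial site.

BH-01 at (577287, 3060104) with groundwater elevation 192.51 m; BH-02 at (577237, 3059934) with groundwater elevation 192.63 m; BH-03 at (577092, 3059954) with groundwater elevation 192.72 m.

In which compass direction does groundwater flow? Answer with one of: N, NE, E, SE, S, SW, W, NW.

NE

With h = a·x + b·y + c and BH-01 as origin, the differences give:
  (-50)·a + (-170)·b = +0.12
  (-195)·a + (-150)·b = +0.21
Eliminate b (×(-150) and ×(-170), subtract): -25650·a = 17.700 → a = ∂h/∂x = -0.0006901
Back-substitute: b = ∂h/∂y = -0.0005029.
Flow = −∇h = (+0.0006901 east, +0.0005029 north), which points northeast.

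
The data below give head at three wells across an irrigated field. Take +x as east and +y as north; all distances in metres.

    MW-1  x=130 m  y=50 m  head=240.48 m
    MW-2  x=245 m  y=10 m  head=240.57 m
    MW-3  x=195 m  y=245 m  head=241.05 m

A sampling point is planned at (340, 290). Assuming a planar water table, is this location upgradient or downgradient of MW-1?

With h = a·x + b·y + c and MW-1 as origin, the differences give:
  115·a + (-40)·b = +0.09
  65·a + 195·b = +0.57
Eliminate b (×195 and ×(-40), subtract): 25025·a = 40.350 → a = ∂h/∂x = +0.001612
Back-substitute: b = ∂h/∂y = +0.002386.
Head at (340, 290) = 240.48 + (+0.001612)·(210) + (+0.002386)·(240) = 241.39 m.
That is higher than the 240.48 m at MW-1, so the point is upgradient.

upgradient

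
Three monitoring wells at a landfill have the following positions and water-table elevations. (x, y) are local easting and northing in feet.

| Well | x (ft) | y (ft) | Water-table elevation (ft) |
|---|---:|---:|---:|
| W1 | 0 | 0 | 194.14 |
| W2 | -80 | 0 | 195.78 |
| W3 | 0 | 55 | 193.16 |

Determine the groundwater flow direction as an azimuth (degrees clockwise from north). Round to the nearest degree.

049°

∂h/∂x = (195.78 − 194.14) / (-80 − 0) = -0.02050
∂h/∂y = (193.16 − 194.14) / (55 − 0) = -0.01782
Flow direction (−∇h) has components (+0.02050 E, +0.01782 N).
Azimuth = atan2(E, N) = atan2(+0.02050, +0.01782) = 49.0° ≈ 049°.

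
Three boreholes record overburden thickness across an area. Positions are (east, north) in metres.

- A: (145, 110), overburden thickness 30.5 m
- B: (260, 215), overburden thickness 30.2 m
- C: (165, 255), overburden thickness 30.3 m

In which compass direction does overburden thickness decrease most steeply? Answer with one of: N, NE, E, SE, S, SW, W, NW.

NE

Taking A as reference: B−A = (115, 105, -0.3); C−A = (20, 145, -0.2).
Determinant of the coordinate differences = 115·145 − 20·105 = 14575.
∂d/∂x = [(-0.3)·145 − (-0.2)·105] / 14575 = -0.001544
∂d/∂y = [115·(-0.2) − 20·(-0.3)] / 14575 = -0.001166
Steepest decrease is along −∇f = (+0.001544 E, +0.001166 N) → northeast.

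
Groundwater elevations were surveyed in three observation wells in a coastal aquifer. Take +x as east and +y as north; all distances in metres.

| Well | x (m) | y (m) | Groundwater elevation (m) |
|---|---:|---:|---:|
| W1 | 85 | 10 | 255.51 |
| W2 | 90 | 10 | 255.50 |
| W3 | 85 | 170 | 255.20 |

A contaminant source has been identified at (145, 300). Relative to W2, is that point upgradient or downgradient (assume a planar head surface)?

downgradient

Differences from W1: to W2 (Δx, Δy, Δh) = (5, 0, -0.01); to W3 = (0, 160, -0.31).
Solve a·Δx + b·Δy = Δh: det = 5·160 − 0·0 = 800.
∂h/∂x = [(-0.01)·160 − (-0.31)·0] / 800 = -0.002000
∂h/∂y = [5·(-0.31) − 0·(-0.01)] / 800 = -0.001938
Head at (145, 300) = 255.51 + (-0.002000)·(60) + (-0.001938)·(290) = 254.83 m.
That is lower than the 255.50 m at W2, so the point is downgradient.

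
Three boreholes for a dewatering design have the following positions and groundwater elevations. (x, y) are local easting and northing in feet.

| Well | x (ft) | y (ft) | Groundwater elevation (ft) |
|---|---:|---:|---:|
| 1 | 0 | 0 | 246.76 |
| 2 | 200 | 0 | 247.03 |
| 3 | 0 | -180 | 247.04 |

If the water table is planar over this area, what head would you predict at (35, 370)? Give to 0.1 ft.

∂h/∂x = (247.03 − 246.76) / (200 − 0) = +0.001350
∂h/∂y = (247.04 − 246.76) / (-180 − 0) = -0.001556
h(35, 370) = 246.76 + (+0.001350)·(35) + (-0.001556)·(370) = 246.76 +0.047 -0.576 = 246.232 ft.

246.2 ft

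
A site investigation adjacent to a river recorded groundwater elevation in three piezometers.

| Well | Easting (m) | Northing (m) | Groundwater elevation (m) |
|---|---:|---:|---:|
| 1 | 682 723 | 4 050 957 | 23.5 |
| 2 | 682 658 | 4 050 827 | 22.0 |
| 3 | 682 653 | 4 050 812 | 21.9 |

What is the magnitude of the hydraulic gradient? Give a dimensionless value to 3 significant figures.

0.0294

Taking 1 as reference: 2−1 = (-65, -130, -1.5); 3−1 = (-70, -145, -1.6).
Determinant of the coordinate differences = (-65)·(-145) − (-70)·(-130) = 325.
∂h/∂x = [(-1.5)·(-145) − (-1.6)·(-130)] / 325 = +0.02923
∂h/∂y = [(-65)·(-1.6) − (-70)·(-1.5)] / 325 = -0.003077
|∇h| = √(0.02923² + -0.003077²) = 0.02939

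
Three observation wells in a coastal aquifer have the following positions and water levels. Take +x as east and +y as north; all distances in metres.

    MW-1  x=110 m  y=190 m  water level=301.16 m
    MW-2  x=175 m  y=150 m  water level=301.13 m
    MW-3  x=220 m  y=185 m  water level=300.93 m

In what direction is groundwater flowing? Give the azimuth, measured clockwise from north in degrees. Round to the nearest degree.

With h = a·x + b·y + c and MW-1 as origin, the differences give:
  65·a + (-40)·b = -0.03
  110·a + (-5)·b = -0.23
Eliminate b (×(-5) and ×(-40), subtract): 4075·a = -9.050 → a = ∂h/∂x = -0.002221
Back-substitute: b = ∂h/∂y = -0.002859.
Flow direction (−∇h) has components (+0.002221 E, +0.002859 N).
Azimuth = atan2(E, N) = atan2(+0.002221, +0.002859) = 37.8° ≈ 038°.

038°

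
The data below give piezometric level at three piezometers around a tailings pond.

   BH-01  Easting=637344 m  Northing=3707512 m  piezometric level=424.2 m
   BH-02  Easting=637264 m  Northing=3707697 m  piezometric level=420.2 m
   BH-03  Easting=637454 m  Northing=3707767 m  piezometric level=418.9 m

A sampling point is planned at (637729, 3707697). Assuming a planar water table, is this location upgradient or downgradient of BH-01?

downgradient

With h = a·x + b·y + c and BH-01 as origin, the differences give:
  (-80)·a + 185·b = -4.0
  110·a + 255·b = -5.3
Eliminate b (×255 and ×185, subtract): -40750·a = -39.50 → a = ∂h/∂x = +0.0009693
Back-substitute: b = ∂h/∂y = -0.02120.
Head at (637729, 3707697) = 424.2 + (+0.0009693)·(385) + (-0.02120)·(185) = 420.65 m.
That is lower than the 424.2 m at BH-01, so the point is downgradient.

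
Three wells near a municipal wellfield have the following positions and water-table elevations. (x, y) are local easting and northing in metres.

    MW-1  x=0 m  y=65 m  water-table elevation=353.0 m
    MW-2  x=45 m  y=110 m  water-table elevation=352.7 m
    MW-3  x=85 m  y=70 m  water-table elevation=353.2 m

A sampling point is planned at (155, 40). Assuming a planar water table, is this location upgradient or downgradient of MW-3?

Taking MW-1 as reference: MW-2−MW-1 = (45, 45, -0.3); MW-3−MW-1 = (85, 5, +0.2).
Determinant of the coordinate differences = 45·5 − 85·45 = -3600.
∂h/∂x = [(-0.3)·5 − (+0.2)·45] / -3600 = +0.002917
∂h/∂y = [45·(+0.2) − 85·(-0.3)] / -3600 = -0.009583
Head at (155, 40) = 353.0 + (+0.002917)·(155) + (-0.009583)·(-25) = 353.69 m.
That is higher than the 353.2 m at MW-3, so the point is upgradient.

upgradient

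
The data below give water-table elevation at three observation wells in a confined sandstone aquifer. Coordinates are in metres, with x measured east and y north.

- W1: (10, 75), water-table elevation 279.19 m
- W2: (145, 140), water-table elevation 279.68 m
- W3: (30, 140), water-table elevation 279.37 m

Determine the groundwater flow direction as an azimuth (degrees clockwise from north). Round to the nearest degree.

With h = a·x + b·y + c and W1 as origin, the differences give:
  135·a + 65·b = +0.49
  20·a + 65·b = +0.18
Eliminate b (×65 and ×65, subtract): 7475·a = 20.150 → a = ∂h/∂x = +0.002696
Back-substitute: b = ∂h/∂y = +0.001940.
Flow direction (−∇h) has components (-0.002696 E, -0.001940 N).
Azimuth = atan2(E, N) = atan2(-0.002696, -0.001940) = 234.3° ≈ 234°.

234°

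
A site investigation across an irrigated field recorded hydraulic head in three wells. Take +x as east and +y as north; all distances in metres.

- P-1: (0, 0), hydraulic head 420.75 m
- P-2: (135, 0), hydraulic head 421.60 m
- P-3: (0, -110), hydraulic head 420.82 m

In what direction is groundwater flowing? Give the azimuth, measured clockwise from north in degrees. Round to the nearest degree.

∂h/∂x = (421.60 − 420.75) / (135 − 0) = +0.006296
∂h/∂y = (420.82 − 420.75) / (-110 − 0) = -0.0006364
Flow direction (−∇h) has components (-0.006296 E, +0.0006364 N).
Azimuth = atan2(E, N) = atan2(-0.006296, +0.0006364) = 275.8° ≈ 276°.

276°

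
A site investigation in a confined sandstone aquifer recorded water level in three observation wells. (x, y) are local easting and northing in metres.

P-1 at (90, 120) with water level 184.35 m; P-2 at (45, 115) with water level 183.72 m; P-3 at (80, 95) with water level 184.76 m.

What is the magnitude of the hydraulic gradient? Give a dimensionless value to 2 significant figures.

Taking P-1 as reference: P-2−P-1 = (-45, -5, -0.63); P-3−P-1 = (-10, -25, +0.41).
Solve a·Δx + b·Δy = Δh: det = (-45)·(-25) − (-10)·(-5) = 1075.
∂h/∂x = [(-0.63)·(-25) − (+0.41)·(-5)] / 1075 = +0.01656
∂h/∂y = [(-45)·(+0.41) − (-10)·(-0.63)] / 1075 = -0.02302
|∇h| = √(0.01656² + -0.02302²) = 0.02836

0.028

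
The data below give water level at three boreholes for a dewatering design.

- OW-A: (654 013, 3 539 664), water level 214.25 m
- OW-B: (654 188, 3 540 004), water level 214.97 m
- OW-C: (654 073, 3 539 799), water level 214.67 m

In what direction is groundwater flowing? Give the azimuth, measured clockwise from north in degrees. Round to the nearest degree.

124°

Differences from OW-A: to OW-B (Δx, Δy, Δh) = (175, 340, +0.72); to OW-C = (60, 135, +0.42).
Solve a·Δx + b·Δy = Δh: det = 175·135 − 60·340 = 3225.
∂h/∂x = [(+0.72)·135 − (+0.42)·340] / 3225 = -0.01414
∂h/∂y = [175·(+0.42) − 60·(+0.72)] / 3225 = +0.009395
Flow direction (−∇h) has components (+0.01414 E, -0.009395 N).
Azimuth = atan2(E, N) = atan2(+0.01414, -0.009395) = 123.6° ≈ 124°.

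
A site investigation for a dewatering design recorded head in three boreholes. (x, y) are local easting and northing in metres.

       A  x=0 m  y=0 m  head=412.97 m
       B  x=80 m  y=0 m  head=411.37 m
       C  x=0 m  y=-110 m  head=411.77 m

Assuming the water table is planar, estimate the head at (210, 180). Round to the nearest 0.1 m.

410.7 m

∂h/∂x = (411.37 − 412.97) / (80 − 0) = -0.02000
∂h/∂y = (411.77 − 412.97) / (-110 − 0) = +0.01091
h(210, 180) = 412.97 + (-0.02000)·(210) + (+0.01091)·(180) = 412.97 -4.200 +1.964 = 410.734 m.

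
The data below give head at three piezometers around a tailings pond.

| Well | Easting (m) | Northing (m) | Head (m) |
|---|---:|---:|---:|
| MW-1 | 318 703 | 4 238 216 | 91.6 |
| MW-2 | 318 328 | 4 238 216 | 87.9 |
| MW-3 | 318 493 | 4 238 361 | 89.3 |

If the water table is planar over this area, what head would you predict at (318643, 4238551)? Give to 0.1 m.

90.5 m

With h = a·x + b·y + c and MW-1 as origin, the differences give:
  (-375)·a + 0·b = -3.7
  (-210)·a + 145·b = -2.3
Eliminate b (×145 and ×0, subtract): -54375·a = -536.50 → a = ∂h/∂x = +0.009867
Back-substitute: b = ∂h/∂y = -0.001572.
h(318643, 4238551) = 91.6 + (+0.009867)·(-60) + (-0.001572)·(335) = 91.6 -0.592 -0.527 = 90.481 m.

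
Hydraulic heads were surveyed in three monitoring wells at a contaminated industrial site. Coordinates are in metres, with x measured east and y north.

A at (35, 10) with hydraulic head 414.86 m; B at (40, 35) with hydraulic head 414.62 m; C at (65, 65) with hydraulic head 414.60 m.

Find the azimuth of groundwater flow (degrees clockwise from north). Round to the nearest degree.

311°

Three-point gradient (reference A): Δ to B = (5, 25, -0.24), Δ to C = (30, 55, -0.26).
∂h/∂x = +0.01411, ∂h/∂y = -0.01242 (det = -475).
Flow direction (−∇h) has components (-0.01411 E, +0.01242 N).
Azimuth = atan2(E, N) = atan2(-0.01411, +0.01242) = 311.4° ≈ 311°.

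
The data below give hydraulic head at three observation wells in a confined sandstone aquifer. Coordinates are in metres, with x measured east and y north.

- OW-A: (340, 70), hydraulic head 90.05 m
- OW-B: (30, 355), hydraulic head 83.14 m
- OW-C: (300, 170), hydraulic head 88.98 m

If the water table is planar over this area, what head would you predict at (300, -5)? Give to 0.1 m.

89.5 m

Differences from OW-A: to OW-B (Δx, Δy, Δh) = (-310, 285, -6.91); to OW-C = (-40, 100, -1.07).
Determinant of the coordinate differences = (-310)·100 − (-40)·285 = -19600.
∂h/∂x = [(-6.91)·100 − (-1.07)·285] / -19600 = +0.01970
∂h/∂y = [(-310)·(-1.07) − (-40)·(-6.91)] / -19600 = -0.002821
h(300, -5) = 90.05 + (+0.01970)·(-40) + (-0.002821)·(-75) = 90.05 -0.788 +0.212 = 89.474 m.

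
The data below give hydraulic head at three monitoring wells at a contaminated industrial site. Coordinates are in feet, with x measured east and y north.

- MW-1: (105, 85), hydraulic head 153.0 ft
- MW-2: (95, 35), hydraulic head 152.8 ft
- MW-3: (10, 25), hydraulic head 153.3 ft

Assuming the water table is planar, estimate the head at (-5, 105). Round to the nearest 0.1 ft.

153.8 ft

Three-point gradient (reference MW-1): Δ to MW-2 = (-10, -50, -0.2), Δ to MW-3 = (-95, -60, +0.3).
∂h/∂x = -0.006506, ∂h/∂y = +0.005301 (det = -4150).
h(-5, 105) = 153.0 + (-0.006506)·(-110) + (+0.005301)·(20) = 153.0 +0.716 +0.106 = 153.822 ft.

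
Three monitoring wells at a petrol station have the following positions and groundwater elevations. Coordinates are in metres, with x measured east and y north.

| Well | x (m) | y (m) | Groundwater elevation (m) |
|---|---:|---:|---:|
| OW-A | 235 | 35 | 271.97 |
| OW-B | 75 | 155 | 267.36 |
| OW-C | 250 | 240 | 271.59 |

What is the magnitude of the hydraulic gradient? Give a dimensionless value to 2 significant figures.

Taking OW-A as reference: OW-B−OW-A = (-160, 120, -4.61); OW-C−OW-A = (15, 205, -0.38).
Determinant of the coordinate differences = (-160)·205 − 15·120 = -34600.
∂h/∂x = [(-4.61)·205 − (-0.38)·120] / -34600 = +0.02600
∂h/∂y = [(-160)·(-0.38) − 15·(-4.61)] / -34600 = -0.003756
|∇h| = √(0.02600² + -0.003756²) = 0.02627

0.026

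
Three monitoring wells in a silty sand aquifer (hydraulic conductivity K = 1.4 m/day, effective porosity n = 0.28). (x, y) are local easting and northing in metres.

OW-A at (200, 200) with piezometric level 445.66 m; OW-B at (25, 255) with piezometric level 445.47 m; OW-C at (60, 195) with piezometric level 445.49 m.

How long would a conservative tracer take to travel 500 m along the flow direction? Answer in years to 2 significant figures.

220 years

With h = a·x + b·y + c and OW-A as origin, the differences give:
  (-175)·a + 55·b = -0.19
  (-140)·a + (-5)·b = -0.17
Eliminate b (×(-5) and ×55, subtract): 8575·a = 10.300 → a = ∂h/∂x = +0.001201
Back-substitute: b = ∂h/∂y = +0.0003673.
|∇h| = √(0.001201² + 0.0003673²) = 0.001256
Seepage velocity v = K·i/n = 1.4 × 0.001256 / 0.28 = 0.00628 m/day.
t = 500 / 0.00628 = 7.962e+04 days = 218 years.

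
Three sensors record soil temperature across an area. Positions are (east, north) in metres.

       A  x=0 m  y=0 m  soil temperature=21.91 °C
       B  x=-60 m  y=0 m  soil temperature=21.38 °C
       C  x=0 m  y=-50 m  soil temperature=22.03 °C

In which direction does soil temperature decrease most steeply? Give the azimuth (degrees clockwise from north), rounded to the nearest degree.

285°

∂T/∂x = (21.38 − 21.91) / (-60 − 0) = +0.008833
∂T/∂y = (22.03 − 21.91) / (-50 − 0) = -0.002400
Steepest decrease is along −∇f: components (-0.008833 E, +0.002400 N).
Azimuth = atan2(-0.008833, +0.002400) = 285.2° ≈ 285°.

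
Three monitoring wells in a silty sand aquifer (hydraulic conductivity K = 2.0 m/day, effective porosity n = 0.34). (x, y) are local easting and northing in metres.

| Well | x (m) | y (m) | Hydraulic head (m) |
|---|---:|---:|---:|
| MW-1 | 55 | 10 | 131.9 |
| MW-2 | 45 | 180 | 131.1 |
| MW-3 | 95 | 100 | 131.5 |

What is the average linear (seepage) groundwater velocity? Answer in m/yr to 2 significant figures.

With h = a·x + b·y + c and MW-1 as origin, the differences give:
  (-10)·a + 170·b = -0.8
  40·a + 90·b = -0.4
Eliminate b (×90 and ×170, subtract): -7700·a = -4.00 → a = ∂h/∂x = +0.0005195
Back-substitute: b = ∂h/∂y = -0.004675.
|∇h| = √(0.0005195² + -0.004675²) = 0.004704
Seepage velocity v = K·i/n = 2.0 × 0.004704 / 0.34 = 0.02767 m/day = 10.11 m/yr.

10 m/yr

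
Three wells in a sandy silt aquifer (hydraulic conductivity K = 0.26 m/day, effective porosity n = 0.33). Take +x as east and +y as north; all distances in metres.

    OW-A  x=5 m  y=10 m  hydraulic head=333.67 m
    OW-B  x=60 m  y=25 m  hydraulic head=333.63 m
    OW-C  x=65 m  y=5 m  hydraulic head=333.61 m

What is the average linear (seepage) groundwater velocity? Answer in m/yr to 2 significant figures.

0.35 m/yr

Three-point gradient (reference OW-A): Δ to OW-B = (55, 15, -0.04), Δ to OW-C = (60, -5, -0.06).
∂h/∂x = -0.0009362, ∂h/∂y = +0.0007660 (det = -1175).
|∇h| = √(-0.0009362² + 0.0007660²) = 0.00121
Seepage velocity v = K·i/n = 0.26 × 0.00121 / 0.33 = 0.0009533 m/day = 0.3482 m/yr.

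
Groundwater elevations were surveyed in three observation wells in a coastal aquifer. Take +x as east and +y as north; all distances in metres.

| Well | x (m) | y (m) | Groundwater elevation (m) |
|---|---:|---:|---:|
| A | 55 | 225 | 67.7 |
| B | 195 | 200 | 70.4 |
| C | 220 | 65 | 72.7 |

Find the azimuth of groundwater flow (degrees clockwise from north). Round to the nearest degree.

310°

Taking A as reference: B−A = (140, -25, +2.7); C−A = (165, -160, +5.0).
Solve a·Δx + b·Δy = Δh: det = 140·(-160) − 165·(-25) = -18275.
∂h/∂x = [(+2.7)·(-160) − (+5.0)·(-25)] / -18275 = +0.01680
∂h/∂y = [140·(+5.0) − 165·(+2.7)] / -18275 = -0.01393
Flow direction (−∇h) has components (-0.01680 E, +0.01393 N).
Azimuth = atan2(E, N) = atan2(-0.01680, +0.01393) = 309.7° ≈ 310°.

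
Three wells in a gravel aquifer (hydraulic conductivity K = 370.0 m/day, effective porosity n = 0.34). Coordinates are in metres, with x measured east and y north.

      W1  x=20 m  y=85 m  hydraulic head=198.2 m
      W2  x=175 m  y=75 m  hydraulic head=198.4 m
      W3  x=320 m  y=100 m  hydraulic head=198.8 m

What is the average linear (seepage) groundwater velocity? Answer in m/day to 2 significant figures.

Differences from W1: to W2 (Δx, Δy, Δh) = (155, -10, +0.2); to W3 = (300, 15, +0.6).
Solve a·Δx + b·Δy = Δh: det = 155·15 − 300·(-10) = 5325.
∂h/∂x = [(+0.2)·15 − (+0.6)·(-10)] / 5325 = +0.001690
∂h/∂y = [155·(+0.6) − 300·(+0.2)] / 5325 = +0.006197
|∇h| = √(0.001690² + 0.006197²) = 0.006423
Seepage velocity v = K·i/n = 370.0 × 0.006423 / 0.34 = 6.99 m/day.

7.0 m/day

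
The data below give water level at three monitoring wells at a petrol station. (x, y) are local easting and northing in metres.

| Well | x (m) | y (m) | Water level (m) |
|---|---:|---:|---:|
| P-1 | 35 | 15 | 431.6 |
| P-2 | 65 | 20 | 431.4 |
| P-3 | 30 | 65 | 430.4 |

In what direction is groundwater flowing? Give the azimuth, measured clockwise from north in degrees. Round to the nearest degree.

006°

Three-point gradient (reference P-1): Δ to P-2 = (30, 5, -0.2), Δ to P-3 = (-5, 50, -1.2).
∂h/∂x = -0.002623, ∂h/∂y = -0.02426 (det = 1525).
Flow direction (−∇h) has components (+0.002623 E, +0.02426 N).
Azimuth = atan2(E, N) = atan2(+0.002623, +0.02426) = 6.2° ≈ 006°.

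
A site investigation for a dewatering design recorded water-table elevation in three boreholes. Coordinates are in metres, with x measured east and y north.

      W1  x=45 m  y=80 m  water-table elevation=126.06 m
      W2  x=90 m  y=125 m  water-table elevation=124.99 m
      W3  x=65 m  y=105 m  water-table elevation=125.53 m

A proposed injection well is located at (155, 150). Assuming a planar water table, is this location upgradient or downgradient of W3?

downgradient

With h = a·x + b·y + c and W1 as origin, the differences give:
  45·a + 45·b = -1.07
  20·a + 25·b = -0.53
Eliminate b (×25 and ×45, subtract): 225·a = -2.900 → a = ∂h/∂x = -0.01289
Back-substitute: b = ∂h/∂y = -0.01089.
Head at (155, 150) = 126.06 + (-0.01289)·(110) + (-0.01089)·(70) = 123.88 m.
That is lower than the 125.53 m at W3, so the point is downgradient.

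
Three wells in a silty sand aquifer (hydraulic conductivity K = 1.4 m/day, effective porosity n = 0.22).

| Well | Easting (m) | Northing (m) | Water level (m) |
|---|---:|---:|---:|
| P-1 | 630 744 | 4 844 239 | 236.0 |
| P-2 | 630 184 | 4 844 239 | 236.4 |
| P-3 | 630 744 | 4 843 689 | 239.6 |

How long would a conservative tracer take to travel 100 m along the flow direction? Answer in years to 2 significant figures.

∂h/∂x = (236.4 − 236.0) / (630184 − 630744) = -0.0007143
∂h/∂y = (239.6 − 236.0) / (4843689 − 4844239) = -0.006545
|∇h| = √(-0.0007143² + -0.006545²) = 0.006584
Seepage velocity v = K·i/n = 1.4 × 0.006584 / 0.22 = 0.0419 m/day.
t = 100 / 0.0419 = 2387 days = 6.54 years.

6.5 years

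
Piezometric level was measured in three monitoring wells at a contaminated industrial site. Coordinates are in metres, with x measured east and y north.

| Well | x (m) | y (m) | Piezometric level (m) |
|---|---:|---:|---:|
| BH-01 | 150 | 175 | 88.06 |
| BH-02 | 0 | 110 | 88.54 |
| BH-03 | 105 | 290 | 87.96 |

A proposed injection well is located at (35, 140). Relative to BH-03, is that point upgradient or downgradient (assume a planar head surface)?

upgradient

Taking BH-01 as reference: BH-02−BH-01 = (-150, -65, +0.48); BH-03−BH-01 = (-45, 115, -0.10).
Determinant of the coordinate differences = (-150)·115 − (-45)·(-65) = -20175.
∂h/∂x = [(+0.48)·115 − (-0.10)·(-65)] / -20175 = -0.002414
∂h/∂y = [(-150)·(-0.10) − (-45)·(+0.48)] / -20175 = -0.001814
Head at (35, 140) = 88.06 + (-0.002414)·(-115) + (-0.001814)·(-35) = 88.40 m.
That is higher than the 87.96 m at BH-03, so the point is upgradient.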